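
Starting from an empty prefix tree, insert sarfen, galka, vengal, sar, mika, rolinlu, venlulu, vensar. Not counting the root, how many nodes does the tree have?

Trie structure (* marks end of a word):
(root)
├─ g
│  └─ a
│     └─ l
│        └─ k
│           └─ a *
├─ m
│  └─ i
│     └─ k
│        └─ a *
├─ r
│  └─ o
│     └─ l
│        └─ i
│           └─ n
│              └─ l
│                 └─ u *
├─ s
│  └─ a
│     └─ r *
│        └─ f
│           └─ e
│              └─ n *
└─ v
   └─ e
      └─ n
         ├─ g
         │  └─ a
         │     └─ l *
         ├─ l
         │  └─ u
         │     └─ l
         │        └─ u *
         └─ s
            └─ a
               └─ r *
Counting every labelled node above: 35.

35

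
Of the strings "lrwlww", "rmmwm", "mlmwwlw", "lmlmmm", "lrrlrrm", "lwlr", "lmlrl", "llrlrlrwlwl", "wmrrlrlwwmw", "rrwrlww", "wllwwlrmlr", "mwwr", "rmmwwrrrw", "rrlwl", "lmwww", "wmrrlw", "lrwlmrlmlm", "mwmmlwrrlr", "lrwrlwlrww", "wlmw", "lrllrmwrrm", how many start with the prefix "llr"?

1

Traverse to the node for "llr", then collect every word in that subtree.
Matches: "llrlrlrwlwl"
Count: 1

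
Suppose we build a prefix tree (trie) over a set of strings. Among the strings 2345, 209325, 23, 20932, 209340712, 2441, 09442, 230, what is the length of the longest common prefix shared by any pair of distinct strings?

The deepest shared node is where two words last agree before diverging.
"20932" and "209325" agree on "20932" (5 characters) before diverging; nothing deeper is shared.
Longest shared-prefix length: 5

5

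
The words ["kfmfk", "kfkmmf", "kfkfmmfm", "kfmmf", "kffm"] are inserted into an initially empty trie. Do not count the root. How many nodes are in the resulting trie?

Count nodes per top-level branch (shared prefixes stored once):
  'k'-branch (kffm, kfkfmmfm, kfkmmf, kfmfk, kfmmf): 18 nodes
Sum: 18

18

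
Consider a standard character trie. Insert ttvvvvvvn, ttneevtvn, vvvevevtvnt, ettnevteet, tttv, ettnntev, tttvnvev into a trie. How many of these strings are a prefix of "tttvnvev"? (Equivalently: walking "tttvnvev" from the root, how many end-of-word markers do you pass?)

Walk "tttvnvev" from the root; an end-of-word marker is hit whenever a stored word is a prefix of "tttvnvev".
Prefixes of the query that are stored words: "tttv", "tttvnvev"
Count: 2

2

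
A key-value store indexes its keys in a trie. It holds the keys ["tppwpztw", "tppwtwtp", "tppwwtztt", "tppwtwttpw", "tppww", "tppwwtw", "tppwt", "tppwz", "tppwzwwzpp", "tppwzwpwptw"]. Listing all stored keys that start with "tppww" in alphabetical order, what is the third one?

tppwwtztt

DFS of the "tppww" subtree visits, in order: "tppww", "tppwwtw", "tppwwtztt"
The 3rd is tppwwtztt.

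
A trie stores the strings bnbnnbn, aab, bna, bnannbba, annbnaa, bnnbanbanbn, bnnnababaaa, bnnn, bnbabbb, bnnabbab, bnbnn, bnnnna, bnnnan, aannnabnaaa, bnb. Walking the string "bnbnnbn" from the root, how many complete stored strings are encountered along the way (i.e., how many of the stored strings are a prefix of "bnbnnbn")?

Walk "bnbnnbn" from the root; an end-of-word marker is hit whenever a stored word is a prefix of "bnbnnbn".
Prefixes of the query that are stored words: "bnb", "bnbnn", "bnbnnbn"
Count: 3

3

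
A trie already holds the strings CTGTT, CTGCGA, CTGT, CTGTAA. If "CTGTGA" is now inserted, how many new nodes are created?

"CTGT" is already a path in the trie; the remaining "GA" must be added.
Each of the 2 remaining characters creates one node.

2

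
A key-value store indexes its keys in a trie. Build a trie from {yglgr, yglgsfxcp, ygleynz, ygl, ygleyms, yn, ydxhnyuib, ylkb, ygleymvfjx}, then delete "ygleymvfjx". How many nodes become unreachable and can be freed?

4

A node on "ygleymvfjx"'s path can go only if nothing else ends at it or branches off below it.
The suffix "vfjx" (4 nodes) is used only by "ygleymvfjx"; the node for "ygleym" still has the child "s", so pruning stops there.
Nodes removed: 4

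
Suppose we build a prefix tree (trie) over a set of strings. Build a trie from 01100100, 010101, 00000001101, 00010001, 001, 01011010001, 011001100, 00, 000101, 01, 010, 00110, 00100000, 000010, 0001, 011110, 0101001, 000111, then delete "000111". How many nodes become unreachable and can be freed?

2

Walk "000111" from the leaf back toward the root, removing each node that no remaining word uses.
The suffix "11" (2 nodes) is used only by "000111"; the node for "0001" still has the child "0", so pruning stops there.
Nodes removed: 2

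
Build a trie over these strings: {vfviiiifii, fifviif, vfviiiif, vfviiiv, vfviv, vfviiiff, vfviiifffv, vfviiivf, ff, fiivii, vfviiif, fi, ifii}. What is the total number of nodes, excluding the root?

33

Insert word by word; a character creates a node only if that edge doesn't already exist:
  "vfviiiifii" → 10 new (v, f, v, i, i, i, i, f, i, i)
  "fifviif" → 7 new (f, i, f, v, i, i, f)
  "vfviiiif" → prefix "vfviiiif" already present; 0 new (none)
  "vfviiiv" → prefix "vfviii" already present; 1 new (v)
  "vfviv" → prefix "vfvi" already present; 1 new (v)
  "vfviiiff" → prefix "vfviii" already present; 2 new (f, f)
  "vfviiifffv" → prefix "vfviiiff" already present; 2 new (f, v)
  "vfviiivf" → prefix "vfviiiv" already present; 1 new (f)
  "ff" → prefix "f" already present; 1 new (f)
  "fiivii" → prefix "fi" already present; 4 new (i, v, i, i)
  "vfviiif" → prefix "vfviiif" already present; 0 new (none)
  "fi" → prefix "fi" already present; 0 new (none)
  "ifii" → 4 new (i, f, i, i)
Total nodes = 10 + 7 + 0 + 1 + 1 + 2 + 2 + 1 + 1 + 4 + 0 + 0 + 4 = 33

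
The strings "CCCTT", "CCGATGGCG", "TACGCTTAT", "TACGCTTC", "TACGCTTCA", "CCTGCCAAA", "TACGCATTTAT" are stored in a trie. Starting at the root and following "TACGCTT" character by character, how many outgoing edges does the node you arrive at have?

Follow the path "TACGCTT" to its node, then look at its outgoing edges.
Characters that immediately follow "TACGCTT" among the stored strings: {A, C}.
That node has 2 child edges.

2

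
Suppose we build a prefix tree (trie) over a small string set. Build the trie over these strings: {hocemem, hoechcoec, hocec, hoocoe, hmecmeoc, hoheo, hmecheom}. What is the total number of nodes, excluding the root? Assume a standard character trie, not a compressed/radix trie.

Count nodes per top-level branch (shared prefixes stored once):
  'h'-branch (hmecheom, hmecmeoc, hocec, hocemem, hoechcoec, hoheo, hoocoe): 33 nodes
Sum: 33

33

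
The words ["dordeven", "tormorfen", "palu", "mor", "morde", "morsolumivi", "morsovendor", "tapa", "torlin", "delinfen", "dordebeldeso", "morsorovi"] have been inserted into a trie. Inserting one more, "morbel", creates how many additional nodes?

3

The longest prefix of "morbel" already in the trie is "mor" (length 3).
New nodes needed: |"morbel"| − 3 = 6 − 3 = 3.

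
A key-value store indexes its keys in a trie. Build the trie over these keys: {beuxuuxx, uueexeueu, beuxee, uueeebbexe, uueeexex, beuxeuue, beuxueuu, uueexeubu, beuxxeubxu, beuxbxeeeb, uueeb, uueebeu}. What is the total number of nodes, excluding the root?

51

Trace insertions, counting only characters that open a new branch:
  "beuxuuxx" → 8 new (b, e, u, x, u, u, x, x)
  "uueexeueu" → 9 new (u, u, e, e, x, e, u, e, u)
  "beuxee" → prefix "beux" already present; 2 new (e, e)
  "uueeebbexe" → prefix "uuee" already present; 6 new (e, b, b, e, x, e)
  "uueeexex" → prefix "uueee" already present; 3 new (x, e, x)
  "beuxeuue" → prefix "beuxe" already present; 3 new (u, u, e)
  "beuxueuu" → prefix "beuxu" already present; 3 new (e, u, u)
  "uueexeubu" → prefix "uueexeu" already present; 2 new (b, u)
  "beuxxeubxu" → prefix "beux" already present; 6 new (x, e, u, b, x, u)
  "beuxbxeeeb" → prefix "beux" already present; 6 new (b, x, e, e, e, b)
  "uueeb" → prefix "uuee" already present; 1 new (b)
  "uueebeu" → prefix "uueeb" already present; 2 new (e, u)
Total nodes = 8 + 9 + 2 + 6 + 3 + 3 + 3 + 2 + 6 + 6 + 1 + 2 = 51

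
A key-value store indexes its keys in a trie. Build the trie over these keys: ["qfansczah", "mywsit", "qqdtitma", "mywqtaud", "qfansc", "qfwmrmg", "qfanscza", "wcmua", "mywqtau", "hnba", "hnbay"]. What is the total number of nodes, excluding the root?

Trace insertions, counting only characters that open a new branch:
  "qfansczah" → 9 new (q, f, a, n, s, c, z, a, h)
  "mywsit" → 6 new (m, y, w, s, i, t)
  "qqdtitma" → prefix "q" already present; 7 new (q, d, t, i, t, m, a)
  "mywqtaud" → prefix "myw" already present; 5 new (q, t, a, u, d)
  "qfansc" → prefix "qfansc" already present; 0 new (none)
  "qfwmrmg" → prefix "qf" already present; 5 new (w, m, r, m, g)
  "qfanscza" → prefix "qfanscza" already present; 0 new (none)
  "wcmua" → 5 new (w, c, m, u, a)
  "mywqtau" → prefix "mywqtau" already present; 0 new (none)
  "hnba" → 4 new (h, n, b, a)
  "hnbay" → prefix "hnba" already present; 1 new (y)
Total nodes = 9 + 6 + 7 + 5 + 0 + 5 + 0 + 5 + 0 + 4 + 1 = 42

42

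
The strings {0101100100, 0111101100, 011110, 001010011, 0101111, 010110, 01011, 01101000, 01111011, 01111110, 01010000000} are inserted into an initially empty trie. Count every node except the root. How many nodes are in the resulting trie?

43

Trace insertions, counting only characters that open a new branch:
  "0101100100" → 10 new (0, 1, 0, 1, 1, 0, 0, 1, 0, 0)
  "0111101100" → prefix "01" already present; 8 new (1, 1, 1, 0, 1, 1, 0, 0)
  "011110" → prefix "011110" already present; 0 new (none)
  "001010011" → prefix "0" already present; 8 new (0, 1, 0, 1, 0, 0, 1, 1)
  "0101111" → prefix "01011" already present; 2 new (1, 1)
  "010110" → prefix "010110" already present; 0 new (none)
  "01011" → prefix "01011" already present; 0 new (none)
  "01101000" → prefix "011" already present; 5 new (0, 1, 0, 0, 0)
  "01111011" → prefix "01111011" already present; 0 new (none)
  "01111110" → prefix "01111" already present; 3 new (1, 1, 0)
  "01010000000" → prefix "0101" already present; 7 new (0, 0, 0, 0, 0, 0, 0)
Total nodes = 10 + 8 + 0 + 8 + 2 + 0 + 0 + 5 + 0 + 3 + 7 = 43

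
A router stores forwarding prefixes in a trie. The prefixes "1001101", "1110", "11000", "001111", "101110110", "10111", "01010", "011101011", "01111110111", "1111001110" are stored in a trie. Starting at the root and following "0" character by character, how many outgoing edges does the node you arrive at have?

Follow the path "0" to its node, then look at its outgoing edges.
Characters that immediately follow "0" among the stored strings: {0, 1}.
That node has 2 child edges.

2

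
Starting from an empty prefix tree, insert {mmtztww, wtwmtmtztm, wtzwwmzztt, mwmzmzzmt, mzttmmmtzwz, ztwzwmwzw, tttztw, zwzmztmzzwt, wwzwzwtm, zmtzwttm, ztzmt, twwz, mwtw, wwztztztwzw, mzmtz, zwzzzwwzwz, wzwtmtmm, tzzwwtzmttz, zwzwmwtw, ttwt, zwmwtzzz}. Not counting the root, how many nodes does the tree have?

For each word, the new-node count is its length minus the longest prefix already in the trie:
  "mmtztww" → 7 new (m, m, t, z, t, w, w)
  "wtwmtmtztm" → 10 new (w, t, w, m, t, m, t, z, t, m)
  "wtzwwmzztt" → prefix "wt" already present; 8 new (z, w, w, m, z, z, t, t)
  "mwmzmzzmt" → prefix "m" already present; 8 new (w, m, z, m, z, z, m, t)
  "mzttmmmtzwz" → prefix "m" already present; 10 new (z, t, t, m, m, m, t, z, w, z)
  "ztwzwmwzw" → 9 new (z, t, w, z, w, m, w, z, w)
  "tttztw" → 6 new (t, t, t, z, t, w)
  "zwzmztmzzwt" → prefix "z" already present; 10 new (w, z, m, z, t, m, z, z, w, t)
  "wwzwzwtm" → prefix "w" already present; 7 new (w, z, w, z, w, t, m)
  "zmtzwttm" → prefix "z" already present; 7 new (m, t, z, w, t, t, m)
  "ztzmt" → prefix "zt" already present; 3 new (z, m, t)
  "twwz" → prefix "t" already present; 3 new (w, w, z)
  "mwtw" → prefix "mw" already present; 2 new (t, w)
  "wwztztztwzw" → prefix "wwz" already present; 8 new (t, z, t, z, t, w, z, w)
  "mzmtz" → prefix "mz" already present; 3 new (m, t, z)
  "zwzzzwwzwz" → prefix "zwz" already present; 7 new (z, z, w, w, z, w, z)
  "wzwtmtmm" → prefix "w" already present; 7 new (z, w, t, m, t, m, m)
  "tzzwwtzmttz" → prefix "t" already present; 10 new (z, z, w, w, t, z, m, t, t, z)
  "zwzwmwtw" → prefix "zwz" already present; 5 new (w, m, w, t, w)
  "ttwt" → prefix "tt" already present; 2 new (w, t)
  "zwmwtzzz" → prefix "zw" already present; 6 new (m, w, t, z, z, z)
Total nodes = 7 + 10 + 8 + 8 + 10 + 9 + 6 + 10 + 7 + 7 + 3 + 3 + 2 + 8 + 3 + 7 + 7 + 10 + 5 + 2 + 6 = 138

138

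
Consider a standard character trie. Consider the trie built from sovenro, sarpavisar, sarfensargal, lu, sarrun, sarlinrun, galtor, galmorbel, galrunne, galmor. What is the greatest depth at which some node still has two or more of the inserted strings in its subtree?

6

Look for the deepest trie node that still has at least two words in its subtree.
e.g. "galmor" and "galmorbel" share the prefix "galmor" of length 6; no pair shares a longer one.
Longest shared-prefix length: 6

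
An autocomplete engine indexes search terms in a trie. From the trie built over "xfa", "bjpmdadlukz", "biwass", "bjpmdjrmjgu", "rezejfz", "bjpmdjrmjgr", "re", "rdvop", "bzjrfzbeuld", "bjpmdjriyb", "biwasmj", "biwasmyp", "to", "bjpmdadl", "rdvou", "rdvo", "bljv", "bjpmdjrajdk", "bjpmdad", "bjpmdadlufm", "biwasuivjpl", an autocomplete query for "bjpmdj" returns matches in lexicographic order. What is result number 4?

DFS of the "bjpmdj" subtree visits, in order: "bjpmdjrajdk", "bjpmdjriyb", "bjpmdjrmjgr", "bjpmdjrmjgu"
Position 4: bjpmdjrmjgu

bjpmdjrmjgu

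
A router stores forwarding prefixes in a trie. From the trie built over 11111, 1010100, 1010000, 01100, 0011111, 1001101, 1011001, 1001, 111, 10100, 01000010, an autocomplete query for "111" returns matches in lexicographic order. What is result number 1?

Words with prefix "111", in lexicographic order: "111", "11111"
Position 1: 111

111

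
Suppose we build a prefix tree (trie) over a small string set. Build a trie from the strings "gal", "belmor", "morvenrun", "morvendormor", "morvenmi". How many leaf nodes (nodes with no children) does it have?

5

Leaves are exactly the stored words that no other stored word extends.
Those words: "belmor", "gal", "morvendormor", "morvenmi", "morvenrun"
Leaf count: 5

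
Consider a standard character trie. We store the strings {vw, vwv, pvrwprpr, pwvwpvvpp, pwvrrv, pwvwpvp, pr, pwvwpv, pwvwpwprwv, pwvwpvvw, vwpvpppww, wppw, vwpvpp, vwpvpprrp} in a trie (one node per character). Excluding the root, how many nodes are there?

44

Count nodes per top-level branch (shared prefixes stored once):
  'p'-branch (pr, pvrwprpr, pwvrrv, pwvwpv, pwvwpvp, pwvwpvvpp, pwvwpvvw, pwvwpwprwv): 27 nodes
  'v'-branch (vw, vwpvpp, vwpvpppww, vwpvpprrp, vwv): 13 nodes
  'w'-branch (wppw): 4 nodes
Sum: 44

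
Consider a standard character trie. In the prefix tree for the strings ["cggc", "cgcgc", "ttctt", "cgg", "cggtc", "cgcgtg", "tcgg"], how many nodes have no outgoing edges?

6

Leaves are exactly the stored words that no other stored word extends.
Those words: "cgcgc", "cgcgtg", "cggc", "cggtc", "tcgg", "ttctt"
Leaf count: 6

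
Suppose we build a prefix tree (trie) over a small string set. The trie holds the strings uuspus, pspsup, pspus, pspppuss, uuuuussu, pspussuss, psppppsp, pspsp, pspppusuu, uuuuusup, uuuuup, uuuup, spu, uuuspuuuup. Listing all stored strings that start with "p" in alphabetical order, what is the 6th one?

DFS of the "p" subtree visits, in order: "psppppsp", "pspppuss", "pspppusuu", "pspsp", "pspsup", "pspus", "pspussuss"
The 6th is pspus.

pspus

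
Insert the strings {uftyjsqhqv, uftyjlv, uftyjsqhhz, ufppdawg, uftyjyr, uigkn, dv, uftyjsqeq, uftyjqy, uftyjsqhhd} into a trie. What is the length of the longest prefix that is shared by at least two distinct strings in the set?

The deepest shared node is where two words last agree before diverging.
e.g. "uftyjsqhhd" and "uftyjsqhhz" share the prefix "uftyjsqhh" of length 9; no pair shares a longer one.
Longest shared-prefix length: 9

9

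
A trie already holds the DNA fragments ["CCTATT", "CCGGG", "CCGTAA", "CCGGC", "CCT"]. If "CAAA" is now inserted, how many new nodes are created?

The longest prefix of "CAAA" already in the trie is "C" (length 1).
Each of the 3 remaining characters creates one node.

3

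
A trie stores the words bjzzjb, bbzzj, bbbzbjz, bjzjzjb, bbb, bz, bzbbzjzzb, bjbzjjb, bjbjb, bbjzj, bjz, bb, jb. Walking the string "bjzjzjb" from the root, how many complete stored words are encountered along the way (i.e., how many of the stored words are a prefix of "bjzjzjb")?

2

Check each prefix of "bjzjzjb" against the stored set — each match is an end-marker on the path.
Prefixes of the query that are stored words: "bjz", "bjzjzjb"
Count: 2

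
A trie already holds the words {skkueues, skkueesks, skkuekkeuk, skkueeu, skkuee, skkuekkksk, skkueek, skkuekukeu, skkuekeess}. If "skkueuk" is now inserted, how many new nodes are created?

1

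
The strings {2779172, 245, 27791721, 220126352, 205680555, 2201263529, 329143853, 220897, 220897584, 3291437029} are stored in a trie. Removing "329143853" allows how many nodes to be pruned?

3

Walk "329143853" from the leaf back toward the root, removing each node that no remaining word uses.
The suffix "853" (3 nodes) is used only by "329143853"; the node for "329143" still has the child "7", so pruning stops there.
Nodes removed: 3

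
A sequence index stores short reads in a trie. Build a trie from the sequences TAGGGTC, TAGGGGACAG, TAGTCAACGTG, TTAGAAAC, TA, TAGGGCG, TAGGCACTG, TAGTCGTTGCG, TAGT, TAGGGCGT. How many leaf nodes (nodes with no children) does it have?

Leaves are exactly the stored words that no other stored word extends.
Those words: "TAGGCACTG", "TAGGGCGT", "TAGGGGACAG", "TAGGGTC", "TAGTCAACGTG", "TAGTCGTTGCG", "TTAGAAAC"
Leaf count: 7

7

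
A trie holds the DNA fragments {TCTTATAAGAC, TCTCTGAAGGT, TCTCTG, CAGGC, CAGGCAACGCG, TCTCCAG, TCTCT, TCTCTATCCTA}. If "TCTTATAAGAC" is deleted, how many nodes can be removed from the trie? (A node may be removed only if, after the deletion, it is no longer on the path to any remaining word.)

8

A node on "TCTTATAAGAC"'s path can go only if nothing else ends at it or branches off below it.
The suffix "TATAAGAC" (8 nodes) is used only by "TCTTATAAGAC"; the node for "TCT" still has the child "C", so pruning stops there.
Nodes removed: 8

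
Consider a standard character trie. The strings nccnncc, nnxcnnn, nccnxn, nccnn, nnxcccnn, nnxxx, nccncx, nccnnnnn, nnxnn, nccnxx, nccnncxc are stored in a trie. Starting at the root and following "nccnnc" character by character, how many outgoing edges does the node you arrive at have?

2

The children of the "nccnnc" node are the distinct next characters among strings starting with "nccnnc".
Characters that immediately follow "nccnnc" among the stored strings: {c, x}.
That node has 2 child edges.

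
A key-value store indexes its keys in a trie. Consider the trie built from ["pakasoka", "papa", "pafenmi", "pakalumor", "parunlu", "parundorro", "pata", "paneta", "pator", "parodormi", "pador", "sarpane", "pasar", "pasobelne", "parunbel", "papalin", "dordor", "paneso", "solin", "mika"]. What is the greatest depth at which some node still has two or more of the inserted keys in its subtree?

The deepest shared node is where two words last agree before diverging.
"parunbel" and "parundorro" agree on "parun" (5 characters) before diverging; nothing deeper is shared.
Longest shared-prefix length: 5

5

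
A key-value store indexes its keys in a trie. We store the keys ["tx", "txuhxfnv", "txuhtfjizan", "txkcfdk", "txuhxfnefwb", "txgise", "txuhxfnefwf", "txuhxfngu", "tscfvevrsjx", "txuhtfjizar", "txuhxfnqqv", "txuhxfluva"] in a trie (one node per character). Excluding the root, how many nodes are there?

49

Trace insertions, counting only characters that open a new branch:
  "tx" → 2 new (t, x)
  "txuhxfnv" → prefix "tx" already present; 6 new (u, h, x, f, n, v)
  "txuhtfjizan" → prefix "txuh" already present; 7 new (t, f, j, i, z, a, n)
  "txkcfdk" → prefix "tx" already present; 5 new (k, c, f, d, k)
  "txuhxfnefwb" → prefix "txuhxfn" already present; 4 new (e, f, w, b)
  "txgise" → prefix "tx" already present; 4 new (g, i, s, e)
  "txuhxfnefwf" → prefix "txuhxfnefw" already present; 1 new (f)
  "txuhxfngu" → prefix "txuhxfn" already present; 2 new (g, u)
  "tscfvevrsjx" → prefix "t" already present; 10 new (s, c, f, v, e, v, r, s, j, x)
  "txuhtfjizar" → prefix "txuhtfjiza" already present; 1 new (r)
  "txuhxfnqqv" → prefix "txuhxfn" already present; 3 new (q, q, v)
  "txuhxfluva" → prefix "txuhxf" already present; 4 new (l, u, v, a)
Total nodes = 2 + 6 + 7 + 5 + 4 + 4 + 1 + 2 + 10 + 1 + 3 + 4 = 49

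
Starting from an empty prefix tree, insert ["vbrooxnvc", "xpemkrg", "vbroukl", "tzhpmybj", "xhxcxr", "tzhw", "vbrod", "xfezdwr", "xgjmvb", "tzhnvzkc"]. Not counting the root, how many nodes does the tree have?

50

Trace insertions, counting only characters that open a new branch:
  "vbrooxnvc" → 9 new (v, b, r, o, o, x, n, v, c)
  "xpemkrg" → 7 new (x, p, e, m, k, r, g)
  "vbroukl" → prefix "vbro" already present; 3 new (u, k, l)
  "tzhpmybj" → 8 new (t, z, h, p, m, y, b, j)
  "xhxcxr" → prefix "x" already present; 5 new (h, x, c, x, r)
  "tzhw" → prefix "tzh" already present; 1 new (w)
  "vbrod" → prefix "vbro" already present; 1 new (d)
  "xfezdwr" → prefix "x" already present; 6 new (f, e, z, d, w, r)
  "xgjmvb" → prefix "x" already present; 5 new (g, j, m, v, b)
  "tzhnvzkc" → prefix "tzh" already present; 5 new (n, v, z, k, c)
Total nodes = 9 + 7 + 3 + 8 + 5 + 1 + 1 + 6 + 5 + 5 = 50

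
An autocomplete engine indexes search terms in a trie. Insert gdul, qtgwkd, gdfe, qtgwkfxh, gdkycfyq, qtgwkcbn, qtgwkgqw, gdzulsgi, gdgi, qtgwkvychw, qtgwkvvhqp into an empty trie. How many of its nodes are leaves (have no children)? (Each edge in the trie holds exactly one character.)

11

Leaves are exactly the stored words that no other stored word extends.
Those words: "gdfe", "gdgi", "gdkycfyq", "gdul", "gdzulsgi", "qtgwkcbn", "qtgwkd", "qtgwkfxh", "qtgwkgqw", "qtgwkvvhqp", "qtgwkvychw"
Leaf count: 11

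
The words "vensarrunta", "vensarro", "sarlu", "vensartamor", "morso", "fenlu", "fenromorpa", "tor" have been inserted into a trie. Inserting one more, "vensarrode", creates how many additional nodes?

"vensarro" is already a path in the trie; the remaining "de" must be added.
So 10 − 8 = 2 new nodes.

2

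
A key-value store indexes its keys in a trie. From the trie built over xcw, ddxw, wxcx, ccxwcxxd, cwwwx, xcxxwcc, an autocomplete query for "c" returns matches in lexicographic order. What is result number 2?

Filter for "c…" and sort: "ccxwcxxd", "cwwwx"
The 2nd is cwwwx.

cwwwx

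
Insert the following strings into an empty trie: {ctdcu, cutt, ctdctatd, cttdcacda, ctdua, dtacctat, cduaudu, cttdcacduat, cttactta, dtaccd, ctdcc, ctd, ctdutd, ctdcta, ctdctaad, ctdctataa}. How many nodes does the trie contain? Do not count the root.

Count nodes per top-level branch (shared prefixes stored once):
  'c'-branch (cduaudu, ctd, ctdcc, ctdcta, ctdctaad, ctdctataa, ctdctatd, ctdcu, ctdua, ctdutd, cttactta, cttdcacda, cttdcacduat, cutt): 42 nodes
  'd'-branch (dtaccd, dtacctat): 9 nodes
Sum: 51

51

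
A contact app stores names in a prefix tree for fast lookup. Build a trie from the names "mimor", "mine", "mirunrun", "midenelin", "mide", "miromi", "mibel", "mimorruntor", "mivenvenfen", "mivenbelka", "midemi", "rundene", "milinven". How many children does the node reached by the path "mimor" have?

Follow the path "mimor" to its node, then look at its outgoing edges.
Distinct next characters after "mimor": r.
That node has 1 child edge.

1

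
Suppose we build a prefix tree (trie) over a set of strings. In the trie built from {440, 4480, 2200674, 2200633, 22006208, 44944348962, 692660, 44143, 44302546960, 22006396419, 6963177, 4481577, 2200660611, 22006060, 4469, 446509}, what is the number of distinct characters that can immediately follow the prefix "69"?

2

The children of the "69" node are the distinct next characters among strings starting with "69".
Distinct next characters after "69": 2, 6.
That node has 2 child edges.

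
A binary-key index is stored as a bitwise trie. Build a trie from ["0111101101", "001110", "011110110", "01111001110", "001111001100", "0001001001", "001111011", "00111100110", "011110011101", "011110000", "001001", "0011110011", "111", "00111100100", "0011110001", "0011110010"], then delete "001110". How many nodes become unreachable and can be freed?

A node on "001110"'s path can go only if nothing else ends at it or branches off below it.
The suffix "0" (1 node) is used only by "001110"; the node for "00111" still has the child "1", so pruning stops there.
Nodes removed: 1

1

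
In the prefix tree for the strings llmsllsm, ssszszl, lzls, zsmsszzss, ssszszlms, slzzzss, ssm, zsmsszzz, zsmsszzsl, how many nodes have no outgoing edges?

A leaf is a node with no children — equivalently, the end of a word that is not a proper prefix of any other stored word.
Those words: "llmsllsm", "lzls", "slzzzss", "ssm", "ssszszlms", "zsmsszzsl", "zsmsszzss", "zsmsszzz"
Leaf count: 8

8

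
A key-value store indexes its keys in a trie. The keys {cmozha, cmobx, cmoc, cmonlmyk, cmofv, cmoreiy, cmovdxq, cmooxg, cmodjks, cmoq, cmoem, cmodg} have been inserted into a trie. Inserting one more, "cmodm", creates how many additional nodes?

1

Walking "cmodm" from the root, the first 4 characters ("cmod") follow existing edges; "m" is the first miss.
Each of the 1 remaining characters creates one node.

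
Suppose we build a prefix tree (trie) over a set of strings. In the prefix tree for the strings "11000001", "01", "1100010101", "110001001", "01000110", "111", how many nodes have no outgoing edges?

5

Leaves are exactly the stored words that no other stored word extends.
Those words: "01000110", "11000001", "110001001", "1100010101", "111"
Leaf count: 5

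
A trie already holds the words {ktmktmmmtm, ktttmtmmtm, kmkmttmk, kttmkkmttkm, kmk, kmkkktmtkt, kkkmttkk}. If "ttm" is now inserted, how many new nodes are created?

"ttm" shares no prefix with any stored word, so all 3 characters open new nodes.
3 − 0 = 3 new nodes.

3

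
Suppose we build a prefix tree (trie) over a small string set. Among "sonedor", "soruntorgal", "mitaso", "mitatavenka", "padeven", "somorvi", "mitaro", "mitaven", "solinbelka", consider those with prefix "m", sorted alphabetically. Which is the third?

mitatavenka

Words with prefix "m", in lexicographic order: "mitaro", "mitaso", "mitatavenka", "mitaven"
The 3rd is mitatavenka.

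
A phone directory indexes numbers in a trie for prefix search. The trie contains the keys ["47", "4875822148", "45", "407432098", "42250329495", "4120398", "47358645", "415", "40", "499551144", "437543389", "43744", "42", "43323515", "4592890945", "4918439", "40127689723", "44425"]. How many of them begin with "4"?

18

Filter for entries beginning with "4":
Matches: "40", "40127689723", "407432098", "4120398", "415", "42", "42250329495", "43323515", "43744", "437543389", "44425", "45", "4592890945", "47", "47358645", "4875822148", "4918439", "499551144"
Count: 18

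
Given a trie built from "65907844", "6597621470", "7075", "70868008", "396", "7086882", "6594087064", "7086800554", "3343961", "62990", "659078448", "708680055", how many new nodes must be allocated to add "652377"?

4

The longest prefix of "652377" already in the trie is "65" (length 2).
Each of the 4 remaining characters creates one node.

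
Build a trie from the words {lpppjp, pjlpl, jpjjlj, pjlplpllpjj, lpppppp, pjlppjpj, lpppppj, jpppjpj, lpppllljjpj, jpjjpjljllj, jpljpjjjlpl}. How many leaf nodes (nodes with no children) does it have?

10

Leaves are exactly the stored words that no other stored word extends.
Those words: "jpjjlj", "jpjjpjljllj", "jpljpjjjlpl", "jpppjpj", "lpppjp", "lpppllljjpj", "lpppppj", "lpppppp", "pjlplpllpjj", "pjlppjpj"
Leaf count: 10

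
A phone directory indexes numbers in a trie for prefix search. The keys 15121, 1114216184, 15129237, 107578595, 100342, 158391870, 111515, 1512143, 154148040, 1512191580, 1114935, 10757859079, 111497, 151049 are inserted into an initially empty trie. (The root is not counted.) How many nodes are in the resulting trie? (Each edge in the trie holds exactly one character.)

64

Count nodes per top-level branch (shared prefixes stored once):
  '1'-branch (100342, 10757859079, 107578595, 1114216184, 1114935, 111497, 111515, 151049, 15121, 1512143, 1512191580, 15129237, 154148040, 158391870): 64 nodes
Sum: 64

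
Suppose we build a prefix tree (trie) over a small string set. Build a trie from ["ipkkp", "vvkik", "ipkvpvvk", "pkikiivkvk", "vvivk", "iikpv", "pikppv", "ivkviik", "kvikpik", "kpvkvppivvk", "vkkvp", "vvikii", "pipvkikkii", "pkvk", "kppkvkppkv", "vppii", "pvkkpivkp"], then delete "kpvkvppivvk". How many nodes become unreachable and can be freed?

9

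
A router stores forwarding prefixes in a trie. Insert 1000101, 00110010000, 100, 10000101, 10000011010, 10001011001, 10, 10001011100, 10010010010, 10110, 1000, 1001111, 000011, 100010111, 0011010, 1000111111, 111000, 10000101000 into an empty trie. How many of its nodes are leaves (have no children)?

12

A leaf is a node with no children — equivalently, the end of a word that is not a proper prefix of any other stored word.
Those words: "000011", "00110010000", "0011010", "10000011010", "10000101000", "10001011001", "10001011100", "1000111111", "10010010010", "1001111", "10110", "111000"
Leaf count: 12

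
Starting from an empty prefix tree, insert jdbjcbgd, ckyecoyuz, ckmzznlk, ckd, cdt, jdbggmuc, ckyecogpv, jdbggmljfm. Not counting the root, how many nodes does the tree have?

Count nodes per top-level branch (shared prefixes stored once):
  'c'-branch (cdt, ckd, ckmzznlk, ckyecogpv, ckyecoyuz): 21 nodes
  'j'-branch (jdbggmljfm, jdbggmuc, jdbjcbgd): 17 nodes
Sum: 38

38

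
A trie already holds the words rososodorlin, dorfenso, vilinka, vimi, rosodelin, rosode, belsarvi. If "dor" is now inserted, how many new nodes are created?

0

"dor" is already a full path in the trie; only an end-marker is added.
No new nodes are needed: 0.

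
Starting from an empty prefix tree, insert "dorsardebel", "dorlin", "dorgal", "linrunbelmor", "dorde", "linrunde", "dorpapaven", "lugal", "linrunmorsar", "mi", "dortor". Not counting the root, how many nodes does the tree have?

Count nodes per top-level branch (shared prefixes stored once):
  'd'-branch (dorde, dorgal, dorlin, dorpapaven, dorsardebel, dortor): 29 nodes
  'l'-branch (linrunbelmor, linrunde, linrunmorsar, lugal): 24 nodes
  'm'-branch (mi): 2 nodes
Sum: 55

55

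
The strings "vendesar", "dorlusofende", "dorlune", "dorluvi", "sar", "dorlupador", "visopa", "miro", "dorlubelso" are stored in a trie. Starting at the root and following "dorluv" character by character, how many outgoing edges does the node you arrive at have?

1

The children of the "dorluv" node are the distinct next characters among strings starting with "dorluv".
Distinct next characters after "dorluv": i.
That node has 1 child edge.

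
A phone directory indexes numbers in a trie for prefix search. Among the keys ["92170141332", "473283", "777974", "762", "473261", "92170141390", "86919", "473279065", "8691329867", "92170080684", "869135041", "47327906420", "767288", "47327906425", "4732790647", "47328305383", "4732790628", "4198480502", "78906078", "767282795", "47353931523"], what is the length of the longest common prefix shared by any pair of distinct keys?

The deepest shared node is where two words last agree before diverging.
"47327906420" and "47327906425" agree on "4732790642" (10 characters) before diverging; nothing deeper is shared.
Longest shared-prefix length: 10

10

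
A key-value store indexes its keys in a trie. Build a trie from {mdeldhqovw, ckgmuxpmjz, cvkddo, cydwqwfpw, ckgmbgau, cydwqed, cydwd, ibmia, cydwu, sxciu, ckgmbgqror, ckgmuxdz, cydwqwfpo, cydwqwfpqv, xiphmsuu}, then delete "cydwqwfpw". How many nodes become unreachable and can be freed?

Walk "cydwqwfpw" from the leaf back toward the root, removing each node that no remaining word uses.
The suffix "w" (1 node) is used only by "cydwqwfpw"; the node for "cydwqwfp" still has the child "o", so pruning stops there.
Nodes removed: 1

1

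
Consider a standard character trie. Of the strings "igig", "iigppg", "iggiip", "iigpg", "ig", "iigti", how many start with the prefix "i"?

6

Filter for entries beginning with "i":
Matches: "ig", "iggiip", "igig", "iigpg", "iigppg", "iigti"
Count: 6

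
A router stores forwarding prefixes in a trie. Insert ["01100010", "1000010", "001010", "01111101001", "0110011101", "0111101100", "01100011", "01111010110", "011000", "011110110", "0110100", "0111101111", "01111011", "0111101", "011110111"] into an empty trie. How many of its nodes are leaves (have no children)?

A leaf is a node with no children — equivalently, the end of a word that is not a proper prefix of any other stored word.
Those words: "001010", "01100010", "01100011", "0110011101", "0110100", "01111010110", "0111101100", "0111101111", "01111101001", "1000010"
Leaf count: 10

10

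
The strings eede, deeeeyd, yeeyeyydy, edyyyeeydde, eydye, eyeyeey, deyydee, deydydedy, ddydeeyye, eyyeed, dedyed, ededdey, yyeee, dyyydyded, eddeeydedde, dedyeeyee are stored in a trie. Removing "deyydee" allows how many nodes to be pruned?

Walk "deyydee" from the leaf back toward the root, removing each node that no remaining word uses.
The suffix "ydee" (4 nodes) is used only by "deyydee"; the node for "dey" still has the child "d", so pruning stops there.
Nodes removed: 4

4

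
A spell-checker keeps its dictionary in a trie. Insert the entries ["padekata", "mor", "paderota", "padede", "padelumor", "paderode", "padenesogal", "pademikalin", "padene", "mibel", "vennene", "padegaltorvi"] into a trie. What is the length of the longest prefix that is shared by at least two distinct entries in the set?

6

The deepest shared node is where two words last agree before diverging.
e.g. "padene" and "padenesogal" share the prefix "padene" of length 6; no pair shares a longer one.
Longest shared-prefix length: 6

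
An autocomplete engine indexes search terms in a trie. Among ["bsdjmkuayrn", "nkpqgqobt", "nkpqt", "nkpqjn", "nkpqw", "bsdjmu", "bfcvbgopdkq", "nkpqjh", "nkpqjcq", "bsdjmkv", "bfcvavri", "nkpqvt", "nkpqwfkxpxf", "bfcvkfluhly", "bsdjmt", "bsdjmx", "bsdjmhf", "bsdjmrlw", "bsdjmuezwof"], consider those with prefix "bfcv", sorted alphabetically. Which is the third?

Filter for "bfcv…" and sort: "bfcvavri", "bfcvbgopdkq", "bfcvkfluhly"
The 3rd is bfcvkfluhly.

bfcvkfluhly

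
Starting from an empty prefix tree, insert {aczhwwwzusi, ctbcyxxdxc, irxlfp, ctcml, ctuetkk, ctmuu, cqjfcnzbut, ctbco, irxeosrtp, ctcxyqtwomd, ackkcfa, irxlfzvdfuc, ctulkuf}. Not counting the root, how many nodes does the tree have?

77

Count nodes per top-level branch (shared prefixes stored once):
  'a'-branch (ackkcfa, aczhwwwzusi): 16 nodes
  'c'-branch (cqjfcnzbut, ctbco, ctbcyxxdxc, ctcml, ctcxyqtwomd, ctmuu, ctuetkk, ctulkuf): 43 nodes
  'i'-branch (irxeosrtp, irxlfp, irxlfzvdfuc): 18 nodes
Sum: 77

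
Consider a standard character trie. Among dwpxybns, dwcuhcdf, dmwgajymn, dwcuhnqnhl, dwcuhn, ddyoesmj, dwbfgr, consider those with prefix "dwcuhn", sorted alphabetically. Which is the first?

dwcuhn

Words with prefix "dwcuhn", in lexicographic order: "dwcuhn", "dwcuhnqnhl"
The 1st is dwcuhn.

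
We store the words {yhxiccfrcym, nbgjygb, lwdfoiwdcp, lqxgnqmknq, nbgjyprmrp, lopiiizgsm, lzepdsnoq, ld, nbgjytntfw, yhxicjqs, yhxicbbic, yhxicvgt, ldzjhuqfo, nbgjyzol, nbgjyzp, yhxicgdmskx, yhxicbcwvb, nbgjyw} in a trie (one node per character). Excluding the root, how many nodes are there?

97

Count nodes per top-level branch (shared prefixes stored once):
  'l'-branch (ld, ldzjhuqfo, lopiiizgsm, lqxgnqmknq, lwdfoiwdcp, lzepdsnoq): 44 nodes
  'n'-branch (nbgjygb, nbgjyprmrp, nbgjytntfw, nbgjyw, nbgjyzol, nbgjyzp): 22 nodes
  'y'-branch (yhxicbbic, yhxicbcwvb, yhxiccfrcym, yhxicgdmskx, yhxicjqs, yhxicvgt): 31 nodes
Sum: 97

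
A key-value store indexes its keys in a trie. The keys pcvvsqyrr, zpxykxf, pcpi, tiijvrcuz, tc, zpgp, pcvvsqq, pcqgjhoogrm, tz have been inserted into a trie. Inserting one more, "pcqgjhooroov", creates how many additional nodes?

"pcqgjhoo" is already a path in the trie; the remaining "roov" must be added.
New nodes needed: |"pcqgjhooroov"| − 8 = 12 − 8 = 4.

4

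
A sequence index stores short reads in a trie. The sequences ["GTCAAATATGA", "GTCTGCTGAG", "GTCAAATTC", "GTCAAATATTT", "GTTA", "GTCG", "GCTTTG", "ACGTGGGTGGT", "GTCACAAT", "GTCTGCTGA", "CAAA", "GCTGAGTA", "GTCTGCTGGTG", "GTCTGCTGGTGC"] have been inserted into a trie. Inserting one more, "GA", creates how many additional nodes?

1

Walking "GA" from the root, the first 1 characters ("G") follow existing edges; "A" is the first miss.
New nodes needed: |"GA"| − 1 = 2 − 1 = 1.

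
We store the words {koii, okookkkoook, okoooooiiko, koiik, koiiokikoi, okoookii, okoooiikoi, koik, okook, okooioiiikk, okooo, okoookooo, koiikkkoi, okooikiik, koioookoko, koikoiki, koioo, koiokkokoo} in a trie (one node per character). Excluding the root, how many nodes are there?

For each word, the new-node count is its length minus the longest prefix already in the trie:
  "koii" → 4 new (k, o, i, i)
  "okookkkoook" → 11 new (o, k, o, o, k, k, k, o, o, o, k)
  "okoooooiiko" → prefix "okoo" already present; 7 new (o, o, o, i, i, k, o)
  "koiik" → prefix "koii" already present; 1 new (k)
  "koiiokikoi" → prefix "koii" already present; 6 new (o, k, i, k, o, i)
  "okoookii" → prefix "okooo" already present; 3 new (k, i, i)
  "okoooiikoi" → prefix "okooo" already present; 5 new (i, i, k, o, i)
  "koik" → prefix "koi" already present; 1 new (k)
  "okook" → prefix "okook" already present; 0 new (none)
  "okooioiiikk" → prefix "okoo" already present; 7 new (i, o, i, i, i, k, k)
  "okooo" → prefix "okooo" already present; 0 new (none)
  "okoookooo" → prefix "okoook" already present; 3 new (o, o, o)
  "koiikkkoi" → prefix "koiik" already present; 4 new (k, k, o, i)
  "okooikiik" → prefix "okooi" already present; 4 new (k, i, i, k)
  "koioookoko" → prefix "koi" already present; 7 new (o, o, o, k, o, k, o)
  "koikoiki" → prefix "koik" already present; 4 new (o, i, k, i)
  "koioo" → prefix "koioo" already present; 0 new (none)
  "koiokkokoo" → prefix "koio" already present; 6 new (k, k, o, k, o, o)
Total nodes = 4 + 11 + 7 + 1 + 6 + 3 + 5 + 1 + 0 + 7 + 0 + 3 + 4 + 4 + 7 + 4 + 0 + 6 = 73

73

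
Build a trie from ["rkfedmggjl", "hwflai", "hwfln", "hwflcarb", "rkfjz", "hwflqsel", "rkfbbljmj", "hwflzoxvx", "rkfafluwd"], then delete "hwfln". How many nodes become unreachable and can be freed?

A node on "hwfln"'s path can go only if nothing else ends at it or branches off below it.
The suffix "n" (1 node) is used only by "hwfln"; the node for "hwfl" still has the child "a", so pruning stops there.
Nodes removed: 1

1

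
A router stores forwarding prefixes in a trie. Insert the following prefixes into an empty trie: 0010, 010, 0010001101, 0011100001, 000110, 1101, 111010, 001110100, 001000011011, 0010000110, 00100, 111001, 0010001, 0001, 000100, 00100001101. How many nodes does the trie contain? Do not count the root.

For each word, the new-node count is its length minus the longest prefix already in the trie:
  "0010" → 4 new (0, 0, 1, 0)
  "010" → prefix "0" already present; 2 new (1, 0)
  "0010001101" → prefix "0010" already present; 6 new (0, 0, 1, 1, 0, 1)
  "0011100001" → prefix "001" already present; 7 new (1, 1, 0, 0, 0, 0, 1)
  "000110" → prefix "00" already present; 4 new (0, 1, 1, 0)
  "1101" → 4 new (1, 1, 0, 1)
  "111010" → prefix "11" already present; 4 new (1, 0, 1, 0)
  "001110100" → prefix "001110" already present; 3 new (1, 0, 0)
  "001000011011" → prefix "001000" already present; 6 new (0, 1, 1, 0, 1, 1)
  "0010000110" → prefix "0010000110" already present; 0 new (none)
  "00100" → prefix "00100" already present; 0 new (none)
  "111001" → prefix "1110" already present; 2 new (0, 1)
  "0010001" → prefix "0010001" already present; 0 new (none)
  "0001" → prefix "0001" already present; 0 new (none)
  "000100" → prefix "0001" already present; 2 new (0, 0)
  "00100001101" → prefix "00100001101" already present; 0 new (none)
Total nodes = 4 + 2 + 6 + 7 + 4 + 4 + 4 + 3 + 6 + 0 + 0 + 2 + 0 + 0 + 2 + 0 = 44

44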